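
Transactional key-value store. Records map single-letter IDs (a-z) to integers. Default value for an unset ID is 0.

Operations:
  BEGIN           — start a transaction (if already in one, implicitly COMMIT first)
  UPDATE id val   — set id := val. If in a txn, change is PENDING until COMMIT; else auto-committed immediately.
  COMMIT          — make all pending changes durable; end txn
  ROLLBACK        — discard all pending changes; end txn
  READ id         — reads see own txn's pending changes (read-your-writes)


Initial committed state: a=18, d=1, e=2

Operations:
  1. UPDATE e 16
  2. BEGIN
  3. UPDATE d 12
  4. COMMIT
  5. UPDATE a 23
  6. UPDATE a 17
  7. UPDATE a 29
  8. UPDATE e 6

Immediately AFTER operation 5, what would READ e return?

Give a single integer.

Initial committed: {a=18, d=1, e=2}
Op 1: UPDATE e=16 (auto-commit; committed e=16)
Op 2: BEGIN: in_txn=True, pending={}
Op 3: UPDATE d=12 (pending; pending now {d=12})
Op 4: COMMIT: merged ['d'] into committed; committed now {a=18, d=12, e=16}
Op 5: UPDATE a=23 (auto-commit; committed a=23)
After op 5: visible(e) = 16 (pending={}, committed={a=23, d=12, e=16})

Answer: 16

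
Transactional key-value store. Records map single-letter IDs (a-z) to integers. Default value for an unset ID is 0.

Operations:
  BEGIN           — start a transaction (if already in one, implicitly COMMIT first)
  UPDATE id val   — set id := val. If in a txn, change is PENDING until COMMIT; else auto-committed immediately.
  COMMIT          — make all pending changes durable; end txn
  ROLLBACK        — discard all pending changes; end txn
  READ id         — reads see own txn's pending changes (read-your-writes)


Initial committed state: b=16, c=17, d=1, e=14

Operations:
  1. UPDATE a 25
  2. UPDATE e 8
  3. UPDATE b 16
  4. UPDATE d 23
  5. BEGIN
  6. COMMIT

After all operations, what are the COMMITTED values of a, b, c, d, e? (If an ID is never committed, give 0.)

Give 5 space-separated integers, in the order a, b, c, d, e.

Initial committed: {b=16, c=17, d=1, e=14}
Op 1: UPDATE a=25 (auto-commit; committed a=25)
Op 2: UPDATE e=8 (auto-commit; committed e=8)
Op 3: UPDATE b=16 (auto-commit; committed b=16)
Op 4: UPDATE d=23 (auto-commit; committed d=23)
Op 5: BEGIN: in_txn=True, pending={}
Op 6: COMMIT: merged [] into committed; committed now {a=25, b=16, c=17, d=23, e=8}
Final committed: {a=25, b=16, c=17, d=23, e=8}

Answer: 25 16 17 23 8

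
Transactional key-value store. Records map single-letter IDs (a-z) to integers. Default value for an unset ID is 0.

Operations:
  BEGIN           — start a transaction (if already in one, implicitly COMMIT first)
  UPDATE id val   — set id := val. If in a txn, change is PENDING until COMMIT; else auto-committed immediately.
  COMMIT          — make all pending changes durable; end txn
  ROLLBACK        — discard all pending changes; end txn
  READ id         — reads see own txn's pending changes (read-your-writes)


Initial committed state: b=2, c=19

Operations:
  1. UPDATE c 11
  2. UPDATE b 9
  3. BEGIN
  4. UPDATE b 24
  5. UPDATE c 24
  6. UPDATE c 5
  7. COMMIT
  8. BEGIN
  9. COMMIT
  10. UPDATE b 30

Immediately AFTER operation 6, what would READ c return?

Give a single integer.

Answer: 5

Derivation:
Initial committed: {b=2, c=19}
Op 1: UPDATE c=11 (auto-commit; committed c=11)
Op 2: UPDATE b=9 (auto-commit; committed b=9)
Op 3: BEGIN: in_txn=True, pending={}
Op 4: UPDATE b=24 (pending; pending now {b=24})
Op 5: UPDATE c=24 (pending; pending now {b=24, c=24})
Op 6: UPDATE c=5 (pending; pending now {b=24, c=5})
After op 6: visible(c) = 5 (pending={b=24, c=5}, committed={b=9, c=11})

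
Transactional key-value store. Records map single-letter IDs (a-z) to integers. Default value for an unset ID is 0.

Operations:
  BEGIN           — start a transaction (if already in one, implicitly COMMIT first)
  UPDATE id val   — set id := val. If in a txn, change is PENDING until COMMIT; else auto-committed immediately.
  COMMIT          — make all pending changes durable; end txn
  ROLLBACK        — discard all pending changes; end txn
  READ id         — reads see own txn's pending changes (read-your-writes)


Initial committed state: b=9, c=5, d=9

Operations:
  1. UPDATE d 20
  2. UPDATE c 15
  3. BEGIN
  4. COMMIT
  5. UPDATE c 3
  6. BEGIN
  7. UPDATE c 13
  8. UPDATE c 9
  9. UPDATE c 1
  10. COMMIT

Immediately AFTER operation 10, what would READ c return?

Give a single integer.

Initial committed: {b=9, c=5, d=9}
Op 1: UPDATE d=20 (auto-commit; committed d=20)
Op 2: UPDATE c=15 (auto-commit; committed c=15)
Op 3: BEGIN: in_txn=True, pending={}
Op 4: COMMIT: merged [] into committed; committed now {b=9, c=15, d=20}
Op 5: UPDATE c=3 (auto-commit; committed c=3)
Op 6: BEGIN: in_txn=True, pending={}
Op 7: UPDATE c=13 (pending; pending now {c=13})
Op 8: UPDATE c=9 (pending; pending now {c=9})
Op 9: UPDATE c=1 (pending; pending now {c=1})
Op 10: COMMIT: merged ['c'] into committed; committed now {b=9, c=1, d=20}
After op 10: visible(c) = 1 (pending={}, committed={b=9, c=1, d=20})

Answer: 1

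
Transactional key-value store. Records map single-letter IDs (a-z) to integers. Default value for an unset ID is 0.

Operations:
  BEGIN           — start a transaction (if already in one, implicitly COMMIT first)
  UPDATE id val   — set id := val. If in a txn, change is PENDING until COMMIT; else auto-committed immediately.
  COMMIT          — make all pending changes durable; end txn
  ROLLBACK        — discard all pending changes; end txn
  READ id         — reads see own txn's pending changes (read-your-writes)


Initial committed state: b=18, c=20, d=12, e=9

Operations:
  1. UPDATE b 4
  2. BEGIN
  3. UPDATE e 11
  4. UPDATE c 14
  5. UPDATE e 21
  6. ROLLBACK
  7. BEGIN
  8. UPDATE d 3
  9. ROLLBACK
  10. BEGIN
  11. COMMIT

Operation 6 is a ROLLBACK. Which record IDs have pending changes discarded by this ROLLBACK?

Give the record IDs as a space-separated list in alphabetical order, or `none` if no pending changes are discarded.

Answer: c e

Derivation:
Initial committed: {b=18, c=20, d=12, e=9}
Op 1: UPDATE b=4 (auto-commit; committed b=4)
Op 2: BEGIN: in_txn=True, pending={}
Op 3: UPDATE e=11 (pending; pending now {e=11})
Op 4: UPDATE c=14 (pending; pending now {c=14, e=11})
Op 5: UPDATE e=21 (pending; pending now {c=14, e=21})
Op 6: ROLLBACK: discarded pending ['c', 'e']; in_txn=False
Op 7: BEGIN: in_txn=True, pending={}
Op 8: UPDATE d=3 (pending; pending now {d=3})
Op 9: ROLLBACK: discarded pending ['d']; in_txn=False
Op 10: BEGIN: in_txn=True, pending={}
Op 11: COMMIT: merged [] into committed; committed now {b=4, c=20, d=12, e=9}
ROLLBACK at op 6 discards: ['c', 'e']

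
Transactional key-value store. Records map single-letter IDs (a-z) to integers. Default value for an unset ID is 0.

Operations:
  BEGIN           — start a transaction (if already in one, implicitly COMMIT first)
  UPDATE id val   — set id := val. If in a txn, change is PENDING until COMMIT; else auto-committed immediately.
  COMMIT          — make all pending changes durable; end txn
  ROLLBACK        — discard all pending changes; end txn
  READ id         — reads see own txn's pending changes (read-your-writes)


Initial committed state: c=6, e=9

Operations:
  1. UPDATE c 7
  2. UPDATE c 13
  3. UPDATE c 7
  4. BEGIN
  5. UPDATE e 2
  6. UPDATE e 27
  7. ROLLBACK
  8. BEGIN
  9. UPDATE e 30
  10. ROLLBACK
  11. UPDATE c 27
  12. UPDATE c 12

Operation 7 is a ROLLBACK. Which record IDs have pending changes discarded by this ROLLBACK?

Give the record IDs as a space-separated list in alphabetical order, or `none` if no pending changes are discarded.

Answer: e

Derivation:
Initial committed: {c=6, e=9}
Op 1: UPDATE c=7 (auto-commit; committed c=7)
Op 2: UPDATE c=13 (auto-commit; committed c=13)
Op 3: UPDATE c=7 (auto-commit; committed c=7)
Op 4: BEGIN: in_txn=True, pending={}
Op 5: UPDATE e=2 (pending; pending now {e=2})
Op 6: UPDATE e=27 (pending; pending now {e=27})
Op 7: ROLLBACK: discarded pending ['e']; in_txn=False
Op 8: BEGIN: in_txn=True, pending={}
Op 9: UPDATE e=30 (pending; pending now {e=30})
Op 10: ROLLBACK: discarded pending ['e']; in_txn=False
Op 11: UPDATE c=27 (auto-commit; committed c=27)
Op 12: UPDATE c=12 (auto-commit; committed c=12)
ROLLBACK at op 7 discards: ['e']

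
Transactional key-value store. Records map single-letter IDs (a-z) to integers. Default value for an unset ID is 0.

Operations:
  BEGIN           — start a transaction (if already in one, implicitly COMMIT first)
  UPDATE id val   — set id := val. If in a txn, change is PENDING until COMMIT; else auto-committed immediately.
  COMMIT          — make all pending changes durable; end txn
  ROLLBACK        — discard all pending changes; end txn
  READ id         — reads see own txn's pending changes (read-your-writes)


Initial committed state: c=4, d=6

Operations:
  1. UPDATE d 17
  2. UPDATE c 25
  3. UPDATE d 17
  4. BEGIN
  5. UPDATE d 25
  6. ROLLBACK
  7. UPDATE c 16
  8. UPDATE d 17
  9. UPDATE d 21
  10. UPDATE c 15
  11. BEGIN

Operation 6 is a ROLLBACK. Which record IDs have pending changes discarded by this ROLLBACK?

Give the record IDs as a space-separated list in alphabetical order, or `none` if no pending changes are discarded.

Answer: d

Derivation:
Initial committed: {c=4, d=6}
Op 1: UPDATE d=17 (auto-commit; committed d=17)
Op 2: UPDATE c=25 (auto-commit; committed c=25)
Op 3: UPDATE d=17 (auto-commit; committed d=17)
Op 4: BEGIN: in_txn=True, pending={}
Op 5: UPDATE d=25 (pending; pending now {d=25})
Op 6: ROLLBACK: discarded pending ['d']; in_txn=False
Op 7: UPDATE c=16 (auto-commit; committed c=16)
Op 8: UPDATE d=17 (auto-commit; committed d=17)
Op 9: UPDATE d=21 (auto-commit; committed d=21)
Op 10: UPDATE c=15 (auto-commit; committed c=15)
Op 11: BEGIN: in_txn=True, pending={}
ROLLBACK at op 6 discards: ['d']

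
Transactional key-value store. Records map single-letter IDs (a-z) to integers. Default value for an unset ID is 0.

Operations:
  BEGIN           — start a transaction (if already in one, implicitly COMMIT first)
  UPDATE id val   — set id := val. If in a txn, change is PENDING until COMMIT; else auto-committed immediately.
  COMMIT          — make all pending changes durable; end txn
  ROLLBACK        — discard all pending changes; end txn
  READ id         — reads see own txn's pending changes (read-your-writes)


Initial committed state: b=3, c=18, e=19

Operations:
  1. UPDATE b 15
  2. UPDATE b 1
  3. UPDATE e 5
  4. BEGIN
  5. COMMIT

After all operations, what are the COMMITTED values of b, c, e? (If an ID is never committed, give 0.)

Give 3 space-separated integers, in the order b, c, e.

Answer: 1 18 5

Derivation:
Initial committed: {b=3, c=18, e=19}
Op 1: UPDATE b=15 (auto-commit; committed b=15)
Op 2: UPDATE b=1 (auto-commit; committed b=1)
Op 3: UPDATE e=5 (auto-commit; committed e=5)
Op 4: BEGIN: in_txn=True, pending={}
Op 5: COMMIT: merged [] into committed; committed now {b=1, c=18, e=5}
Final committed: {b=1, c=18, e=5}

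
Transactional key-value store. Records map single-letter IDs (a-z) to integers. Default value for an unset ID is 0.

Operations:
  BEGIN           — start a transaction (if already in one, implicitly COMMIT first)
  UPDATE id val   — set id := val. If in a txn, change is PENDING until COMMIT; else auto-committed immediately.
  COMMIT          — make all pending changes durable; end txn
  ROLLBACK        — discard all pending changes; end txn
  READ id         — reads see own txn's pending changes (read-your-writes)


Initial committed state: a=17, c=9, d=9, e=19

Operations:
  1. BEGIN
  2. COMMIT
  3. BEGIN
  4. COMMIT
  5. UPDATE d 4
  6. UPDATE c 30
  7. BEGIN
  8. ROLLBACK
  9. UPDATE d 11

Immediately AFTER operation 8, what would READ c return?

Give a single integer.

Initial committed: {a=17, c=9, d=9, e=19}
Op 1: BEGIN: in_txn=True, pending={}
Op 2: COMMIT: merged [] into committed; committed now {a=17, c=9, d=9, e=19}
Op 3: BEGIN: in_txn=True, pending={}
Op 4: COMMIT: merged [] into committed; committed now {a=17, c=9, d=9, e=19}
Op 5: UPDATE d=4 (auto-commit; committed d=4)
Op 6: UPDATE c=30 (auto-commit; committed c=30)
Op 7: BEGIN: in_txn=True, pending={}
Op 8: ROLLBACK: discarded pending []; in_txn=False
After op 8: visible(c) = 30 (pending={}, committed={a=17, c=30, d=4, e=19})

Answer: 30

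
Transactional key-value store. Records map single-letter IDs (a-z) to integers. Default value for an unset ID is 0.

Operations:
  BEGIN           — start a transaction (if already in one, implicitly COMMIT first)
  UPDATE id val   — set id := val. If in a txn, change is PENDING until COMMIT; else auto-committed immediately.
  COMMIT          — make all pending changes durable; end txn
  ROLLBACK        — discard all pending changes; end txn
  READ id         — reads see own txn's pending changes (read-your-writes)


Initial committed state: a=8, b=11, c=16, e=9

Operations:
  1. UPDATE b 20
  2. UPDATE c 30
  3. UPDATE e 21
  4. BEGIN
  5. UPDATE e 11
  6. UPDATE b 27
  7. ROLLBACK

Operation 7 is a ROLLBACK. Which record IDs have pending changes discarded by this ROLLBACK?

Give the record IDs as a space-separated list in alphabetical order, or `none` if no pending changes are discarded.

Answer: b e

Derivation:
Initial committed: {a=8, b=11, c=16, e=9}
Op 1: UPDATE b=20 (auto-commit; committed b=20)
Op 2: UPDATE c=30 (auto-commit; committed c=30)
Op 3: UPDATE e=21 (auto-commit; committed e=21)
Op 4: BEGIN: in_txn=True, pending={}
Op 5: UPDATE e=11 (pending; pending now {e=11})
Op 6: UPDATE b=27 (pending; pending now {b=27, e=11})
Op 7: ROLLBACK: discarded pending ['b', 'e']; in_txn=False
ROLLBACK at op 7 discards: ['b', 'e']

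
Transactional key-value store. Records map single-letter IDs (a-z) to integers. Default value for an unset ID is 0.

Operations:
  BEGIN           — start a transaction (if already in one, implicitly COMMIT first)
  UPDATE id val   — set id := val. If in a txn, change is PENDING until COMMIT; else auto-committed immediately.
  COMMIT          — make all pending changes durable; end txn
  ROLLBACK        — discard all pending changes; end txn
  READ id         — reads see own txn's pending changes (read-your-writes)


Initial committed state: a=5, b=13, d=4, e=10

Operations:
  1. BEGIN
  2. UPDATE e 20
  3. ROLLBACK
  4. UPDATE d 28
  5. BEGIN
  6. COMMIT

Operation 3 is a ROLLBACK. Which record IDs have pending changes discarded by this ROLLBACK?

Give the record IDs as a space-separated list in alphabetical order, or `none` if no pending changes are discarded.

Answer: e

Derivation:
Initial committed: {a=5, b=13, d=4, e=10}
Op 1: BEGIN: in_txn=True, pending={}
Op 2: UPDATE e=20 (pending; pending now {e=20})
Op 3: ROLLBACK: discarded pending ['e']; in_txn=False
Op 4: UPDATE d=28 (auto-commit; committed d=28)
Op 5: BEGIN: in_txn=True, pending={}
Op 6: COMMIT: merged [] into committed; committed now {a=5, b=13, d=28, e=10}
ROLLBACK at op 3 discards: ['e']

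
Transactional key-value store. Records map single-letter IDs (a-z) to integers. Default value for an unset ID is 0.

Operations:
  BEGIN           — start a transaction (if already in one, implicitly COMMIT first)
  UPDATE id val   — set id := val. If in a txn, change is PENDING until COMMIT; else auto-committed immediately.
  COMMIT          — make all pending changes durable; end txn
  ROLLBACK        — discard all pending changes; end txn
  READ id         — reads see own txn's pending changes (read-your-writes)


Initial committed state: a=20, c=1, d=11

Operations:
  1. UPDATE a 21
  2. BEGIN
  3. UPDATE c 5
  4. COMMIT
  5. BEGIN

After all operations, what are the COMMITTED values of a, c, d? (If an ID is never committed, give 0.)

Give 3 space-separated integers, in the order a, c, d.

Answer: 21 5 11

Derivation:
Initial committed: {a=20, c=1, d=11}
Op 1: UPDATE a=21 (auto-commit; committed a=21)
Op 2: BEGIN: in_txn=True, pending={}
Op 3: UPDATE c=5 (pending; pending now {c=5})
Op 4: COMMIT: merged ['c'] into committed; committed now {a=21, c=5, d=11}
Op 5: BEGIN: in_txn=True, pending={}
Final committed: {a=21, c=5, d=11}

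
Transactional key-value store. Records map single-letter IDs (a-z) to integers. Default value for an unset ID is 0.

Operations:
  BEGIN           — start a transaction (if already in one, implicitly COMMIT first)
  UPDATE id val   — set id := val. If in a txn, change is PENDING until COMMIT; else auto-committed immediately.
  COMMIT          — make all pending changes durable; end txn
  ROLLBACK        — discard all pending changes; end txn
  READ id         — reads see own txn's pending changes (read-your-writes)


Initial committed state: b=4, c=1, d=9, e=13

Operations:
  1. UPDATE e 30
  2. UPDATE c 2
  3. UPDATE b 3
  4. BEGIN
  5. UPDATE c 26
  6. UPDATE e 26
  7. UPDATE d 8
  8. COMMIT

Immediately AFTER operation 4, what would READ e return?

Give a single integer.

Answer: 30

Derivation:
Initial committed: {b=4, c=1, d=9, e=13}
Op 1: UPDATE e=30 (auto-commit; committed e=30)
Op 2: UPDATE c=2 (auto-commit; committed c=2)
Op 3: UPDATE b=3 (auto-commit; committed b=3)
Op 4: BEGIN: in_txn=True, pending={}
After op 4: visible(e) = 30 (pending={}, committed={b=3, c=2, d=9, e=30})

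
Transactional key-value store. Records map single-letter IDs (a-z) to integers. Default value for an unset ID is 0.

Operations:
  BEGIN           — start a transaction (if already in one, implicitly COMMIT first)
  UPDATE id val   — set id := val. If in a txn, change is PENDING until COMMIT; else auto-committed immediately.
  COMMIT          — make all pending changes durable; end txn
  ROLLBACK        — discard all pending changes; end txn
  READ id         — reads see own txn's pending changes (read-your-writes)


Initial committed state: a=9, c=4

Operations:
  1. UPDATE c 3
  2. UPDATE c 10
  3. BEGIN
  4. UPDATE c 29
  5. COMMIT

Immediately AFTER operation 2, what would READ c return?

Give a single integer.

Initial committed: {a=9, c=4}
Op 1: UPDATE c=3 (auto-commit; committed c=3)
Op 2: UPDATE c=10 (auto-commit; committed c=10)
After op 2: visible(c) = 10 (pending={}, committed={a=9, c=10})

Answer: 10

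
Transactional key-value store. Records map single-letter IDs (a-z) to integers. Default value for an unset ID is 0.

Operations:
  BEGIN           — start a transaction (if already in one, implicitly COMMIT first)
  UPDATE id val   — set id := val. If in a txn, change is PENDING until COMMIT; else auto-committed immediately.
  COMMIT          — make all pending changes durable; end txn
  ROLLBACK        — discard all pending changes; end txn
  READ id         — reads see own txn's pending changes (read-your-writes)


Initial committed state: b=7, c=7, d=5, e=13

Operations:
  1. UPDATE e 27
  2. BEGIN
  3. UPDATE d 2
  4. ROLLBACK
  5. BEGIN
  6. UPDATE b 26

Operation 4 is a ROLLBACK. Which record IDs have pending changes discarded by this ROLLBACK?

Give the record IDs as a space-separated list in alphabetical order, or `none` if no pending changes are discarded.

Answer: d

Derivation:
Initial committed: {b=7, c=7, d=5, e=13}
Op 1: UPDATE e=27 (auto-commit; committed e=27)
Op 2: BEGIN: in_txn=True, pending={}
Op 3: UPDATE d=2 (pending; pending now {d=2})
Op 4: ROLLBACK: discarded pending ['d']; in_txn=False
Op 5: BEGIN: in_txn=True, pending={}
Op 6: UPDATE b=26 (pending; pending now {b=26})
ROLLBACK at op 4 discards: ['d']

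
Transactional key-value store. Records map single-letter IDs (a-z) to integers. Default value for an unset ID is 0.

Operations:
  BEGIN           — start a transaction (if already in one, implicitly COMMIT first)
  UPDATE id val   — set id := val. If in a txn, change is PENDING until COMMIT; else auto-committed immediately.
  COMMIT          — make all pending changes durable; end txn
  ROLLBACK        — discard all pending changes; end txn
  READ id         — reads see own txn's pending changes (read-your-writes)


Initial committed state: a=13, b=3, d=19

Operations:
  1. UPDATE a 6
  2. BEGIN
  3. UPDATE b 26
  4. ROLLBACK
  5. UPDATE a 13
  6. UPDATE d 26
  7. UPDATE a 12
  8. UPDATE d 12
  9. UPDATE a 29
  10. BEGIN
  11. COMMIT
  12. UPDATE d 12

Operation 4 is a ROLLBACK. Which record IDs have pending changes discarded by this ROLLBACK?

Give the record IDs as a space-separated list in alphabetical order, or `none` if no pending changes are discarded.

Answer: b

Derivation:
Initial committed: {a=13, b=3, d=19}
Op 1: UPDATE a=6 (auto-commit; committed a=6)
Op 2: BEGIN: in_txn=True, pending={}
Op 3: UPDATE b=26 (pending; pending now {b=26})
Op 4: ROLLBACK: discarded pending ['b']; in_txn=False
Op 5: UPDATE a=13 (auto-commit; committed a=13)
Op 6: UPDATE d=26 (auto-commit; committed d=26)
Op 7: UPDATE a=12 (auto-commit; committed a=12)
Op 8: UPDATE d=12 (auto-commit; committed d=12)
Op 9: UPDATE a=29 (auto-commit; committed a=29)
Op 10: BEGIN: in_txn=True, pending={}
Op 11: COMMIT: merged [] into committed; committed now {a=29, b=3, d=12}
Op 12: UPDATE d=12 (auto-commit; committed d=12)
ROLLBACK at op 4 discards: ['b']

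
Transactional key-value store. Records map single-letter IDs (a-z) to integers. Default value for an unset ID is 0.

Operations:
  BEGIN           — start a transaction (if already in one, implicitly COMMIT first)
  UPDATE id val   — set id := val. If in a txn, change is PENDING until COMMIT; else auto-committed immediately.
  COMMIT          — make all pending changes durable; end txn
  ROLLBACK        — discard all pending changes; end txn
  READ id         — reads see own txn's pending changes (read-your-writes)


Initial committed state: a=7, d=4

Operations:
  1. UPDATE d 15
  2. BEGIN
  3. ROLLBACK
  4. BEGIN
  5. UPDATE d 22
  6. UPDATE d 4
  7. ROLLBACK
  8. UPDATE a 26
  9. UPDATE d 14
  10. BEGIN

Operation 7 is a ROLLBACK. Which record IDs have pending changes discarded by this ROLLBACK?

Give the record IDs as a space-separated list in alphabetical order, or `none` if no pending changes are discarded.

Initial committed: {a=7, d=4}
Op 1: UPDATE d=15 (auto-commit; committed d=15)
Op 2: BEGIN: in_txn=True, pending={}
Op 3: ROLLBACK: discarded pending []; in_txn=False
Op 4: BEGIN: in_txn=True, pending={}
Op 5: UPDATE d=22 (pending; pending now {d=22})
Op 6: UPDATE d=4 (pending; pending now {d=4})
Op 7: ROLLBACK: discarded pending ['d']; in_txn=False
Op 8: UPDATE a=26 (auto-commit; committed a=26)
Op 9: UPDATE d=14 (auto-commit; committed d=14)
Op 10: BEGIN: in_txn=True, pending={}
ROLLBACK at op 7 discards: ['d']

Answer: d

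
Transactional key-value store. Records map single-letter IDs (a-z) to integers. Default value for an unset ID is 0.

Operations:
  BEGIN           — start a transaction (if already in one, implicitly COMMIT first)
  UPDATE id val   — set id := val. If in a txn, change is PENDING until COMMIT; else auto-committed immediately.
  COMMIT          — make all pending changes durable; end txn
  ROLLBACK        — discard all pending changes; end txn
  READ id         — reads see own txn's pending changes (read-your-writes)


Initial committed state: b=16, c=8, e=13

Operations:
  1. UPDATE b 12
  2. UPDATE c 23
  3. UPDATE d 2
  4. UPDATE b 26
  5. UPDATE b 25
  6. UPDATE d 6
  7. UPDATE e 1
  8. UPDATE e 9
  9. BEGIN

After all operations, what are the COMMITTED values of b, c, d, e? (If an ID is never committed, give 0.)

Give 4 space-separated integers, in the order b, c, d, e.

Initial committed: {b=16, c=8, e=13}
Op 1: UPDATE b=12 (auto-commit; committed b=12)
Op 2: UPDATE c=23 (auto-commit; committed c=23)
Op 3: UPDATE d=2 (auto-commit; committed d=2)
Op 4: UPDATE b=26 (auto-commit; committed b=26)
Op 5: UPDATE b=25 (auto-commit; committed b=25)
Op 6: UPDATE d=6 (auto-commit; committed d=6)
Op 7: UPDATE e=1 (auto-commit; committed e=1)
Op 8: UPDATE e=9 (auto-commit; committed e=9)
Op 9: BEGIN: in_txn=True, pending={}
Final committed: {b=25, c=23, d=6, e=9}

Answer: 25 23 6 9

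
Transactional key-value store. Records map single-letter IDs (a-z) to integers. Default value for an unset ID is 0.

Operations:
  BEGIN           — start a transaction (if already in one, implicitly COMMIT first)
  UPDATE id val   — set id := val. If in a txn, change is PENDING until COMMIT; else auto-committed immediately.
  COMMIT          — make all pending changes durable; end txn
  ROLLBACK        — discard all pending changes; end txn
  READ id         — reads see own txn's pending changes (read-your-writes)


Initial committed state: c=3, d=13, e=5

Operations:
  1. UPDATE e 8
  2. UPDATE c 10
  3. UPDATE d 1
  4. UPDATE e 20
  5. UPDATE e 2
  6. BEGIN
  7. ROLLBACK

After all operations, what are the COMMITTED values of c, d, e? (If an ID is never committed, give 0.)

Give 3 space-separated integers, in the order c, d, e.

Initial committed: {c=3, d=13, e=5}
Op 1: UPDATE e=8 (auto-commit; committed e=8)
Op 2: UPDATE c=10 (auto-commit; committed c=10)
Op 3: UPDATE d=1 (auto-commit; committed d=1)
Op 4: UPDATE e=20 (auto-commit; committed e=20)
Op 5: UPDATE e=2 (auto-commit; committed e=2)
Op 6: BEGIN: in_txn=True, pending={}
Op 7: ROLLBACK: discarded pending []; in_txn=False
Final committed: {c=10, d=1, e=2}

Answer: 10 1 2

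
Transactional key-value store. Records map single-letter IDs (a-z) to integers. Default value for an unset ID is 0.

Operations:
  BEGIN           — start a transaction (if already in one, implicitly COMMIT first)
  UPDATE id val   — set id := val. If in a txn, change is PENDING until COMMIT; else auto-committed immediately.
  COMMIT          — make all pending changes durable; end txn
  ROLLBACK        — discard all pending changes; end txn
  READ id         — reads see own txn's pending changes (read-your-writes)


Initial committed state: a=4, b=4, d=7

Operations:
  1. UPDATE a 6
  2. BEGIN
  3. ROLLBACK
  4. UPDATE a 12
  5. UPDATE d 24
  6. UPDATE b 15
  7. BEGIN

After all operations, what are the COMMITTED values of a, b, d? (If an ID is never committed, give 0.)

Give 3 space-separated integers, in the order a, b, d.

Answer: 12 15 24

Derivation:
Initial committed: {a=4, b=4, d=7}
Op 1: UPDATE a=6 (auto-commit; committed a=6)
Op 2: BEGIN: in_txn=True, pending={}
Op 3: ROLLBACK: discarded pending []; in_txn=False
Op 4: UPDATE a=12 (auto-commit; committed a=12)
Op 5: UPDATE d=24 (auto-commit; committed d=24)
Op 6: UPDATE b=15 (auto-commit; committed b=15)
Op 7: BEGIN: in_txn=True, pending={}
Final committed: {a=12, b=15, d=24}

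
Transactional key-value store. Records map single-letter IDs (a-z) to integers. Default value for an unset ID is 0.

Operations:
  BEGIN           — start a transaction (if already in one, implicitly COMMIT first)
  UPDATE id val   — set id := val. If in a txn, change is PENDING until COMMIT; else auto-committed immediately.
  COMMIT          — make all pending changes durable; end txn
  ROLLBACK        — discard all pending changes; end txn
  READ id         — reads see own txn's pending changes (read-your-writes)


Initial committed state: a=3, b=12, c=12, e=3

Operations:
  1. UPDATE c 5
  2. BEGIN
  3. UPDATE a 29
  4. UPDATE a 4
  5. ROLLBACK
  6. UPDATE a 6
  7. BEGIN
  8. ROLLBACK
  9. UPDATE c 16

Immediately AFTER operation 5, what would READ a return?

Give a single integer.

Initial committed: {a=3, b=12, c=12, e=3}
Op 1: UPDATE c=5 (auto-commit; committed c=5)
Op 2: BEGIN: in_txn=True, pending={}
Op 3: UPDATE a=29 (pending; pending now {a=29})
Op 4: UPDATE a=4 (pending; pending now {a=4})
Op 5: ROLLBACK: discarded pending ['a']; in_txn=False
After op 5: visible(a) = 3 (pending={}, committed={a=3, b=12, c=5, e=3})

Answer: 3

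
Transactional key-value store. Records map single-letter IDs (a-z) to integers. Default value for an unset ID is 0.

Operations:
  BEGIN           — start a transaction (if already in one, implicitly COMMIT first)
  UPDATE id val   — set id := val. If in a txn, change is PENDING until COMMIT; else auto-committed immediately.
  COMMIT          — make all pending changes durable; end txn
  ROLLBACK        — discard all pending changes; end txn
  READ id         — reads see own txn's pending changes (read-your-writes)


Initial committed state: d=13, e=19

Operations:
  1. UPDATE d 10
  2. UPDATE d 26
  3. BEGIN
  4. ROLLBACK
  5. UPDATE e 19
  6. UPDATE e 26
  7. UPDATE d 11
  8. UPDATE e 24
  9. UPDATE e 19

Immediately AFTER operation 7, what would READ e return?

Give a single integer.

Answer: 26

Derivation:
Initial committed: {d=13, e=19}
Op 1: UPDATE d=10 (auto-commit; committed d=10)
Op 2: UPDATE d=26 (auto-commit; committed d=26)
Op 3: BEGIN: in_txn=True, pending={}
Op 4: ROLLBACK: discarded pending []; in_txn=False
Op 5: UPDATE e=19 (auto-commit; committed e=19)
Op 6: UPDATE e=26 (auto-commit; committed e=26)
Op 7: UPDATE d=11 (auto-commit; committed d=11)
After op 7: visible(e) = 26 (pending={}, committed={d=11, e=26})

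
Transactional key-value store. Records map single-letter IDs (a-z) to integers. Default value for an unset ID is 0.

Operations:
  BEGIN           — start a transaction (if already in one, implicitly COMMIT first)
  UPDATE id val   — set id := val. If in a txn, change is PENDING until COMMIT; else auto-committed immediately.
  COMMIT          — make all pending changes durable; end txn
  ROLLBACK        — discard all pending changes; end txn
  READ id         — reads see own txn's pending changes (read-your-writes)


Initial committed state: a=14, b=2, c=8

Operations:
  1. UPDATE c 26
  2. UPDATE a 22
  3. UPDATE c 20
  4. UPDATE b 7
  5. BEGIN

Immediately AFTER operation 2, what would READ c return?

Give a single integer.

Answer: 26

Derivation:
Initial committed: {a=14, b=2, c=8}
Op 1: UPDATE c=26 (auto-commit; committed c=26)
Op 2: UPDATE a=22 (auto-commit; committed a=22)
After op 2: visible(c) = 26 (pending={}, committed={a=22, b=2, c=26})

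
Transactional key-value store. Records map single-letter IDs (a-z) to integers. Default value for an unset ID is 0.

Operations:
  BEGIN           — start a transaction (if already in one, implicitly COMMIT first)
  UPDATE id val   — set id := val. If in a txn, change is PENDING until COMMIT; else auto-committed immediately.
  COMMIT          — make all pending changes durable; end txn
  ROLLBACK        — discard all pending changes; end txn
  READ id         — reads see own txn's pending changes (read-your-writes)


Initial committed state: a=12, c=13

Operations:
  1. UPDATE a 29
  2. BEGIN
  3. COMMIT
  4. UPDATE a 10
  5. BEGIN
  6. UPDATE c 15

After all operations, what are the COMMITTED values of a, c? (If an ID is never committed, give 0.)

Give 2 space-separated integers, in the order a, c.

Answer: 10 13

Derivation:
Initial committed: {a=12, c=13}
Op 1: UPDATE a=29 (auto-commit; committed a=29)
Op 2: BEGIN: in_txn=True, pending={}
Op 3: COMMIT: merged [] into committed; committed now {a=29, c=13}
Op 4: UPDATE a=10 (auto-commit; committed a=10)
Op 5: BEGIN: in_txn=True, pending={}
Op 6: UPDATE c=15 (pending; pending now {c=15})
Final committed: {a=10, c=13}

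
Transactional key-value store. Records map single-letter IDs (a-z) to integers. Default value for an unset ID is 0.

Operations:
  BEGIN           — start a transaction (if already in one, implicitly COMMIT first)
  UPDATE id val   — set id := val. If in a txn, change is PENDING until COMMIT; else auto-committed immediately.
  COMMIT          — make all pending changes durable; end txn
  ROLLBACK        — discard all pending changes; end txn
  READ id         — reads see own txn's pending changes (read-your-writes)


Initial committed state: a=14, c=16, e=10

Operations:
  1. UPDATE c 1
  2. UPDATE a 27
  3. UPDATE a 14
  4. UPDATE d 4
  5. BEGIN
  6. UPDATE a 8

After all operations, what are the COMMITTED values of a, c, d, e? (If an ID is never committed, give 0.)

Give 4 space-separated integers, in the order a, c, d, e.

Answer: 14 1 4 10

Derivation:
Initial committed: {a=14, c=16, e=10}
Op 1: UPDATE c=1 (auto-commit; committed c=1)
Op 2: UPDATE a=27 (auto-commit; committed a=27)
Op 3: UPDATE a=14 (auto-commit; committed a=14)
Op 4: UPDATE d=4 (auto-commit; committed d=4)
Op 5: BEGIN: in_txn=True, pending={}
Op 6: UPDATE a=8 (pending; pending now {a=8})
Final committed: {a=14, c=1, d=4, e=10}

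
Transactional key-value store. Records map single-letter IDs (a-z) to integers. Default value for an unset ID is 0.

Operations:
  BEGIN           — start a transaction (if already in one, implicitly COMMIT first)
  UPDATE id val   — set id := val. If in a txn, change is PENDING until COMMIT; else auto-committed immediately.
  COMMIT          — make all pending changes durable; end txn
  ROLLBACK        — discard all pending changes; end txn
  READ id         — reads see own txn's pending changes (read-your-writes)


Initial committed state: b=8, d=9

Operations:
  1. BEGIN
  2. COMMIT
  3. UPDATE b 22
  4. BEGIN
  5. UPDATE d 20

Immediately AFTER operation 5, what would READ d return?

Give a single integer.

Initial committed: {b=8, d=9}
Op 1: BEGIN: in_txn=True, pending={}
Op 2: COMMIT: merged [] into committed; committed now {b=8, d=9}
Op 3: UPDATE b=22 (auto-commit; committed b=22)
Op 4: BEGIN: in_txn=True, pending={}
Op 5: UPDATE d=20 (pending; pending now {d=20})
After op 5: visible(d) = 20 (pending={d=20}, committed={b=22, d=9})

Answer: 20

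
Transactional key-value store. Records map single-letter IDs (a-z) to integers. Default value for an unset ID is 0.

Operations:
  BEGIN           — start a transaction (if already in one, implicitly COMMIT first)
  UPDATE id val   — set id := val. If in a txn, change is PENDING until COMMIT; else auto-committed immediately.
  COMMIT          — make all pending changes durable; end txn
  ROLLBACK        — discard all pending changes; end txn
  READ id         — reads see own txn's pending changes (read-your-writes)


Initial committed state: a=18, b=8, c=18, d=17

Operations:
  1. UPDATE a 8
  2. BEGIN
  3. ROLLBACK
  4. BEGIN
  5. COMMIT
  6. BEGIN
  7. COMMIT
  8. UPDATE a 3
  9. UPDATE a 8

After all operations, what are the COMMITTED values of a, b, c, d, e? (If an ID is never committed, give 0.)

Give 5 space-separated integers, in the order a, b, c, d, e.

Answer: 8 8 18 17 0

Derivation:
Initial committed: {a=18, b=8, c=18, d=17}
Op 1: UPDATE a=8 (auto-commit; committed a=8)
Op 2: BEGIN: in_txn=True, pending={}
Op 3: ROLLBACK: discarded pending []; in_txn=False
Op 4: BEGIN: in_txn=True, pending={}
Op 5: COMMIT: merged [] into committed; committed now {a=8, b=8, c=18, d=17}
Op 6: BEGIN: in_txn=True, pending={}
Op 7: COMMIT: merged [] into committed; committed now {a=8, b=8, c=18, d=17}
Op 8: UPDATE a=3 (auto-commit; committed a=3)
Op 9: UPDATE a=8 (auto-commit; committed a=8)
Final committed: {a=8, b=8, c=18, d=17}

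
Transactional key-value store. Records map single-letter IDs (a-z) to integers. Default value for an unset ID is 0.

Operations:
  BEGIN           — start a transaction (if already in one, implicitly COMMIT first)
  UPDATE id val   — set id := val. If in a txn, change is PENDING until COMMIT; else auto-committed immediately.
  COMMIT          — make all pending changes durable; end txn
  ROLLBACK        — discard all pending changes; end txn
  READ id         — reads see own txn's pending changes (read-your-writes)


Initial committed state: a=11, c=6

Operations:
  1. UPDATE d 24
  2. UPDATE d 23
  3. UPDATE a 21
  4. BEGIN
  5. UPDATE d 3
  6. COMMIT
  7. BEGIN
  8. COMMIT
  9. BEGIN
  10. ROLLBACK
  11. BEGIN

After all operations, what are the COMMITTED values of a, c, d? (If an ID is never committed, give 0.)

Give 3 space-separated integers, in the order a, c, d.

Initial committed: {a=11, c=6}
Op 1: UPDATE d=24 (auto-commit; committed d=24)
Op 2: UPDATE d=23 (auto-commit; committed d=23)
Op 3: UPDATE a=21 (auto-commit; committed a=21)
Op 4: BEGIN: in_txn=True, pending={}
Op 5: UPDATE d=3 (pending; pending now {d=3})
Op 6: COMMIT: merged ['d'] into committed; committed now {a=21, c=6, d=3}
Op 7: BEGIN: in_txn=True, pending={}
Op 8: COMMIT: merged [] into committed; committed now {a=21, c=6, d=3}
Op 9: BEGIN: in_txn=True, pending={}
Op 10: ROLLBACK: discarded pending []; in_txn=False
Op 11: BEGIN: in_txn=True, pending={}
Final committed: {a=21, c=6, d=3}

Answer: 21 6 3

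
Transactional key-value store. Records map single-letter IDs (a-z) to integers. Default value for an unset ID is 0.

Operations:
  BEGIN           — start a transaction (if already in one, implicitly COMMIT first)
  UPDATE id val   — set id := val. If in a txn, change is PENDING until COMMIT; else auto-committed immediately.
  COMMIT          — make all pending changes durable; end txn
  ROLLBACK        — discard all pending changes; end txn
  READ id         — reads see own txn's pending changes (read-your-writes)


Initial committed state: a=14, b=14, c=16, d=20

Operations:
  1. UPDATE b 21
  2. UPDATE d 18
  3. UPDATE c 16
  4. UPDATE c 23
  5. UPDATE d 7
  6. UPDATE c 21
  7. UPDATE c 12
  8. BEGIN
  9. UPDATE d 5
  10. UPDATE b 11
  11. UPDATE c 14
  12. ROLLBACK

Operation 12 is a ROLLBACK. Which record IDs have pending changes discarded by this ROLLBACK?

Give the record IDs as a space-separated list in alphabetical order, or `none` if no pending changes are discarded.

Initial committed: {a=14, b=14, c=16, d=20}
Op 1: UPDATE b=21 (auto-commit; committed b=21)
Op 2: UPDATE d=18 (auto-commit; committed d=18)
Op 3: UPDATE c=16 (auto-commit; committed c=16)
Op 4: UPDATE c=23 (auto-commit; committed c=23)
Op 5: UPDATE d=7 (auto-commit; committed d=7)
Op 6: UPDATE c=21 (auto-commit; committed c=21)
Op 7: UPDATE c=12 (auto-commit; committed c=12)
Op 8: BEGIN: in_txn=True, pending={}
Op 9: UPDATE d=5 (pending; pending now {d=5})
Op 10: UPDATE b=11 (pending; pending now {b=11, d=5})
Op 11: UPDATE c=14 (pending; pending now {b=11, c=14, d=5})
Op 12: ROLLBACK: discarded pending ['b', 'c', 'd']; in_txn=False
ROLLBACK at op 12 discards: ['b', 'c', 'd']

Answer: b c d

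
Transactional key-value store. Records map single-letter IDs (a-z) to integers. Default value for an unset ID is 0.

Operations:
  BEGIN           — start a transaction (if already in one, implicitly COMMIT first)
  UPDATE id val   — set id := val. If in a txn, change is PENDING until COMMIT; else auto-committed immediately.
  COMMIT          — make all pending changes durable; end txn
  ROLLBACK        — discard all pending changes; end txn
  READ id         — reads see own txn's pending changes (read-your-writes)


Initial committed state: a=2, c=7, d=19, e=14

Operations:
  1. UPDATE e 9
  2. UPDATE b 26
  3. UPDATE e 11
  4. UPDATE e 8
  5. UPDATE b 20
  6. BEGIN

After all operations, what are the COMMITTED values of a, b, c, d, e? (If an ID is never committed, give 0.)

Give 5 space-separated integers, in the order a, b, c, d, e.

Initial committed: {a=2, c=7, d=19, e=14}
Op 1: UPDATE e=9 (auto-commit; committed e=9)
Op 2: UPDATE b=26 (auto-commit; committed b=26)
Op 3: UPDATE e=11 (auto-commit; committed e=11)
Op 4: UPDATE e=8 (auto-commit; committed e=8)
Op 5: UPDATE b=20 (auto-commit; committed b=20)
Op 6: BEGIN: in_txn=True, pending={}
Final committed: {a=2, b=20, c=7, d=19, e=8}

Answer: 2 20 7 19 8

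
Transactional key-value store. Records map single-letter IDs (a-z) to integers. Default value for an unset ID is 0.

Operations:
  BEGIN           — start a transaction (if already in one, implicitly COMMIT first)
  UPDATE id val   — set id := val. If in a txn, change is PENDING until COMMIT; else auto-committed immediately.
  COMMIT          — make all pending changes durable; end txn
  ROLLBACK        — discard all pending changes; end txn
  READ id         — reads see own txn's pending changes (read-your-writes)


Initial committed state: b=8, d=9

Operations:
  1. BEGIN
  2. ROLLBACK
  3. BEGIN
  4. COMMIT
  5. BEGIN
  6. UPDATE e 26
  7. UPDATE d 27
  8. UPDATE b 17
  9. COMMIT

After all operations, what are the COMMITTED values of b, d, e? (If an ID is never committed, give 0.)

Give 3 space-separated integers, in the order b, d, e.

Answer: 17 27 26

Derivation:
Initial committed: {b=8, d=9}
Op 1: BEGIN: in_txn=True, pending={}
Op 2: ROLLBACK: discarded pending []; in_txn=False
Op 3: BEGIN: in_txn=True, pending={}
Op 4: COMMIT: merged [] into committed; committed now {b=8, d=9}
Op 5: BEGIN: in_txn=True, pending={}
Op 6: UPDATE e=26 (pending; pending now {e=26})
Op 7: UPDATE d=27 (pending; pending now {d=27, e=26})
Op 8: UPDATE b=17 (pending; pending now {b=17, d=27, e=26})
Op 9: COMMIT: merged ['b', 'd', 'e'] into committed; committed now {b=17, d=27, e=26}
Final committed: {b=17, d=27, e=26}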